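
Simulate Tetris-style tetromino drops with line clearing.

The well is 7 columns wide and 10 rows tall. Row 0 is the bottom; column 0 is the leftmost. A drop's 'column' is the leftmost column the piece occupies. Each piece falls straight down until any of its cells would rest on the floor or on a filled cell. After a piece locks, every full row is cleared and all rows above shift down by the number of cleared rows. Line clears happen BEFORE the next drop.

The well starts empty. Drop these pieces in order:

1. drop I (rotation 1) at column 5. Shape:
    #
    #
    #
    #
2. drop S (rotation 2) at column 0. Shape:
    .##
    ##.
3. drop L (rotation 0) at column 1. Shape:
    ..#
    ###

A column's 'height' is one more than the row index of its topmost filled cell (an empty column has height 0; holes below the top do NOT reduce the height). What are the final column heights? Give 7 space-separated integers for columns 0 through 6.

Answer: 1 3 3 4 0 4 0

Derivation:
Drop 1: I rot1 at col 5 lands with bottom-row=0; cleared 0 line(s) (total 0); column heights now [0 0 0 0 0 4 0], max=4
Drop 2: S rot2 at col 0 lands with bottom-row=0; cleared 0 line(s) (total 0); column heights now [1 2 2 0 0 4 0], max=4
Drop 3: L rot0 at col 1 lands with bottom-row=2; cleared 0 line(s) (total 0); column heights now [1 3 3 4 0 4 0], max=4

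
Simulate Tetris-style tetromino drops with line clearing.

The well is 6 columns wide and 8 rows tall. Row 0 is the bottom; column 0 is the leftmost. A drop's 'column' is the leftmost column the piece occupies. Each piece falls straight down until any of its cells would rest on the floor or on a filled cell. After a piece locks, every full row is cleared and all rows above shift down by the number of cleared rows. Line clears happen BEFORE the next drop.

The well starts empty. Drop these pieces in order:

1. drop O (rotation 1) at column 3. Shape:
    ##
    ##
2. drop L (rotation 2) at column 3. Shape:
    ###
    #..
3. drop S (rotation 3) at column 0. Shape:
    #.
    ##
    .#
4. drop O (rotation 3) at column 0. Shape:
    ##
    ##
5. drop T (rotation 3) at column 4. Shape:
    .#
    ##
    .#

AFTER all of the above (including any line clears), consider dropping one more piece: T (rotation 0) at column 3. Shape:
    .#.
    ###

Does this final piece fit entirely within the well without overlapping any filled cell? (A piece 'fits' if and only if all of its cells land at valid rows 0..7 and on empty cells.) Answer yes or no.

Answer: no

Derivation:
Drop 1: O rot1 at col 3 lands with bottom-row=0; cleared 0 line(s) (total 0); column heights now [0 0 0 2 2 0], max=2
Drop 2: L rot2 at col 3 lands with bottom-row=2; cleared 0 line(s) (total 0); column heights now [0 0 0 4 4 4], max=4
Drop 3: S rot3 at col 0 lands with bottom-row=0; cleared 0 line(s) (total 0); column heights now [3 2 0 4 4 4], max=4
Drop 4: O rot3 at col 0 lands with bottom-row=3; cleared 0 line(s) (total 0); column heights now [5 5 0 4 4 4], max=5
Drop 5: T rot3 at col 4 lands with bottom-row=4; cleared 0 line(s) (total 0); column heights now [5 5 0 4 6 7], max=7
Test piece T rot0 at col 3 (width 3): heights before test = [5 5 0 4 6 7]; fits = False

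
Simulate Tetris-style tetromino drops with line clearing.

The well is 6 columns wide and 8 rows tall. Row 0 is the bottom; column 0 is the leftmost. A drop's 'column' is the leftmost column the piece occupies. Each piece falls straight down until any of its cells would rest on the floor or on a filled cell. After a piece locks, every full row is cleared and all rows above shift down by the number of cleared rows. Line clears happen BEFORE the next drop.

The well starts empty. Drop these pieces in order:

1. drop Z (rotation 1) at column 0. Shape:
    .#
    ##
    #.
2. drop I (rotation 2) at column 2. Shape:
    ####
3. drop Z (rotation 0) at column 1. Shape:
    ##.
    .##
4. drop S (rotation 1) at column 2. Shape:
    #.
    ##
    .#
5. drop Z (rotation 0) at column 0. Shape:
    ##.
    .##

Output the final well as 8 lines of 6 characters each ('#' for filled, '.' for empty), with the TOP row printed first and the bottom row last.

Drop 1: Z rot1 at col 0 lands with bottom-row=0; cleared 0 line(s) (total 0); column heights now [2 3 0 0 0 0], max=3
Drop 2: I rot2 at col 2 lands with bottom-row=0; cleared 0 line(s) (total 0); column heights now [2 3 1 1 1 1], max=3
Drop 3: Z rot0 at col 1 lands with bottom-row=2; cleared 0 line(s) (total 0); column heights now [2 4 4 3 1 1], max=4
Drop 4: S rot1 at col 2 lands with bottom-row=3; cleared 0 line(s) (total 0); column heights now [2 4 6 5 1 1], max=6
Drop 5: Z rot0 at col 0 lands with bottom-row=6; cleared 0 line(s) (total 0); column heights now [8 8 7 5 1 1], max=8

Answer: ##....
.##...
..#...
..##..
.###..
.###..
##....
#.####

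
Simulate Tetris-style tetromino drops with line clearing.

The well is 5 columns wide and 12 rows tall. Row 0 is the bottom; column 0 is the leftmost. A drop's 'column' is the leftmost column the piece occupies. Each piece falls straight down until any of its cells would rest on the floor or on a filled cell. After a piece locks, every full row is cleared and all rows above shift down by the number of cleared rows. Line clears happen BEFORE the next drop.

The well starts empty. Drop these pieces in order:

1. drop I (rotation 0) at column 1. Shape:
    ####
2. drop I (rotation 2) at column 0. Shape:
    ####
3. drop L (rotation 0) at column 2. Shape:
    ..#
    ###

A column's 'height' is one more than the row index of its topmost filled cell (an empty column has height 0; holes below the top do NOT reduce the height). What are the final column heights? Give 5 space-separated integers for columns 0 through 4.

Answer: 2 2 3 3 4

Derivation:
Drop 1: I rot0 at col 1 lands with bottom-row=0; cleared 0 line(s) (total 0); column heights now [0 1 1 1 1], max=1
Drop 2: I rot2 at col 0 lands with bottom-row=1; cleared 0 line(s) (total 0); column heights now [2 2 2 2 1], max=2
Drop 3: L rot0 at col 2 lands with bottom-row=2; cleared 0 line(s) (total 0); column heights now [2 2 3 3 4], max=4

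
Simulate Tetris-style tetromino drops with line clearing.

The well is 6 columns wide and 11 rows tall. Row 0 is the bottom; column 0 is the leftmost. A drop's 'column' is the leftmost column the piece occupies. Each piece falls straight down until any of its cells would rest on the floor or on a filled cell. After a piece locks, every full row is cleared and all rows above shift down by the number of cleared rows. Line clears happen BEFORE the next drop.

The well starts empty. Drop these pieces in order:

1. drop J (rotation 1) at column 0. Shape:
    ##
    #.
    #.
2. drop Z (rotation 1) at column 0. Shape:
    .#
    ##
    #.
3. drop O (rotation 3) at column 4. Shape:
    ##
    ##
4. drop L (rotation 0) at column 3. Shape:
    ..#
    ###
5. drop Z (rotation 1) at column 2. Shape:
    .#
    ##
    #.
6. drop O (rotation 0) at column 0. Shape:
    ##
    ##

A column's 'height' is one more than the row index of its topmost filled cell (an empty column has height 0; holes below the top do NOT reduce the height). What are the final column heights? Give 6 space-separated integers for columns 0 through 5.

Drop 1: J rot1 at col 0 lands with bottom-row=0; cleared 0 line(s) (total 0); column heights now [3 3 0 0 0 0], max=3
Drop 2: Z rot1 at col 0 lands with bottom-row=3; cleared 0 line(s) (total 0); column heights now [5 6 0 0 0 0], max=6
Drop 3: O rot3 at col 4 lands with bottom-row=0; cleared 0 line(s) (total 0); column heights now [5 6 0 0 2 2], max=6
Drop 4: L rot0 at col 3 lands with bottom-row=2; cleared 0 line(s) (total 0); column heights now [5 6 0 3 3 4], max=6
Drop 5: Z rot1 at col 2 lands with bottom-row=2; cleared 1 line(s) (total 1); column heights now [4 5 3 4 2 3], max=5
Drop 6: O rot0 at col 0 lands with bottom-row=5; cleared 0 line(s) (total 1); column heights now [7 7 3 4 2 3], max=7

Answer: 7 7 3 4 2 3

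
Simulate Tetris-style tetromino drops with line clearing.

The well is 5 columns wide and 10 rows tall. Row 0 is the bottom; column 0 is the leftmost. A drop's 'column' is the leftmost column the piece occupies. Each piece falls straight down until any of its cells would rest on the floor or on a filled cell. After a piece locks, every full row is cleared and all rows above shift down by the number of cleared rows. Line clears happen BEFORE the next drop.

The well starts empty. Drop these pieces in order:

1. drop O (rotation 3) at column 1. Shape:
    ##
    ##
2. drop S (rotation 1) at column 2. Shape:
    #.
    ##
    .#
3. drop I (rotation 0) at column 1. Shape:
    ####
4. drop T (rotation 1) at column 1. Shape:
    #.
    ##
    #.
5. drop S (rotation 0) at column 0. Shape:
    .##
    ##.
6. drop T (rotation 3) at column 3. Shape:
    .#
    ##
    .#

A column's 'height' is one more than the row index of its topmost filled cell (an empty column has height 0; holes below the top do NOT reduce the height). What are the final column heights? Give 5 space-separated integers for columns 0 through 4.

Answer: 9 10 10 7 8

Derivation:
Drop 1: O rot3 at col 1 lands with bottom-row=0; cleared 0 line(s) (total 0); column heights now [0 2 2 0 0], max=2
Drop 2: S rot1 at col 2 lands with bottom-row=1; cleared 0 line(s) (total 0); column heights now [0 2 4 3 0], max=4
Drop 3: I rot0 at col 1 lands with bottom-row=4; cleared 0 line(s) (total 0); column heights now [0 5 5 5 5], max=5
Drop 4: T rot1 at col 1 lands with bottom-row=5; cleared 0 line(s) (total 0); column heights now [0 8 7 5 5], max=8
Drop 5: S rot0 at col 0 lands with bottom-row=8; cleared 0 line(s) (total 0); column heights now [9 10 10 5 5], max=10
Drop 6: T rot3 at col 3 lands with bottom-row=5; cleared 0 line(s) (total 0); column heights now [9 10 10 7 8], max=10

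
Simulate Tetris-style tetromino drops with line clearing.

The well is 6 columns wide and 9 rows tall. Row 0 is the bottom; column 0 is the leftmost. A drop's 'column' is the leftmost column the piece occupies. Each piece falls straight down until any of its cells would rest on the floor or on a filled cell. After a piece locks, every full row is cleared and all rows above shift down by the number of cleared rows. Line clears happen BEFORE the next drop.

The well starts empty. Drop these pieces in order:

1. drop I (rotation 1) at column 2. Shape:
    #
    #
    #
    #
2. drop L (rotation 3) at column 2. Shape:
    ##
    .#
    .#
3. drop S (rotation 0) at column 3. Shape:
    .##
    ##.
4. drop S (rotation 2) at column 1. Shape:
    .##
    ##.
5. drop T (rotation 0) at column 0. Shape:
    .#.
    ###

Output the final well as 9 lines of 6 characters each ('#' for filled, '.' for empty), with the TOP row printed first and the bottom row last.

Answer: .#....
###...
..####
.####.
..##..
..##..
..##..
..#...
..#...

Derivation:
Drop 1: I rot1 at col 2 lands with bottom-row=0; cleared 0 line(s) (total 0); column heights now [0 0 4 0 0 0], max=4
Drop 2: L rot3 at col 2 lands with bottom-row=2; cleared 0 line(s) (total 0); column heights now [0 0 5 5 0 0], max=5
Drop 3: S rot0 at col 3 lands with bottom-row=5; cleared 0 line(s) (total 0); column heights now [0 0 5 6 7 7], max=7
Drop 4: S rot2 at col 1 lands with bottom-row=5; cleared 0 line(s) (total 0); column heights now [0 6 7 7 7 7], max=7
Drop 5: T rot0 at col 0 lands with bottom-row=7; cleared 0 line(s) (total 0); column heights now [8 9 8 7 7 7], max=9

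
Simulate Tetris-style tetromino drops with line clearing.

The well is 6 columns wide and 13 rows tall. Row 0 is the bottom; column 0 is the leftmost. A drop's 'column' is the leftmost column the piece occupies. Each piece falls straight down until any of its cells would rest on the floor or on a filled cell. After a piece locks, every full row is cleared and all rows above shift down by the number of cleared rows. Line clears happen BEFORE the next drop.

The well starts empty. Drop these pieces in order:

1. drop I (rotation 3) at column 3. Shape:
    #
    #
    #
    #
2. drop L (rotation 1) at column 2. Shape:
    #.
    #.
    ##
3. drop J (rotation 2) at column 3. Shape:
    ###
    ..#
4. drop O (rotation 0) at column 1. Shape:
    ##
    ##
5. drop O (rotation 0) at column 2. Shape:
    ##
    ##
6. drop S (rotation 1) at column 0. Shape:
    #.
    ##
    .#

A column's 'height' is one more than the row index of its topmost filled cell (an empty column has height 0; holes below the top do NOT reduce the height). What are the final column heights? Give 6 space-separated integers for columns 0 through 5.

Drop 1: I rot3 at col 3 lands with bottom-row=0; cleared 0 line(s) (total 0); column heights now [0 0 0 4 0 0], max=4
Drop 2: L rot1 at col 2 lands with bottom-row=4; cleared 0 line(s) (total 0); column heights now [0 0 7 5 0 0], max=7
Drop 3: J rot2 at col 3 lands with bottom-row=4; cleared 0 line(s) (total 0); column heights now [0 0 7 6 6 6], max=7
Drop 4: O rot0 at col 1 lands with bottom-row=7; cleared 0 line(s) (total 0); column heights now [0 9 9 6 6 6], max=9
Drop 5: O rot0 at col 2 lands with bottom-row=9; cleared 0 line(s) (total 0); column heights now [0 9 11 11 6 6], max=11
Drop 6: S rot1 at col 0 lands with bottom-row=9; cleared 0 line(s) (total 0); column heights now [12 11 11 11 6 6], max=12

Answer: 12 11 11 11 6 6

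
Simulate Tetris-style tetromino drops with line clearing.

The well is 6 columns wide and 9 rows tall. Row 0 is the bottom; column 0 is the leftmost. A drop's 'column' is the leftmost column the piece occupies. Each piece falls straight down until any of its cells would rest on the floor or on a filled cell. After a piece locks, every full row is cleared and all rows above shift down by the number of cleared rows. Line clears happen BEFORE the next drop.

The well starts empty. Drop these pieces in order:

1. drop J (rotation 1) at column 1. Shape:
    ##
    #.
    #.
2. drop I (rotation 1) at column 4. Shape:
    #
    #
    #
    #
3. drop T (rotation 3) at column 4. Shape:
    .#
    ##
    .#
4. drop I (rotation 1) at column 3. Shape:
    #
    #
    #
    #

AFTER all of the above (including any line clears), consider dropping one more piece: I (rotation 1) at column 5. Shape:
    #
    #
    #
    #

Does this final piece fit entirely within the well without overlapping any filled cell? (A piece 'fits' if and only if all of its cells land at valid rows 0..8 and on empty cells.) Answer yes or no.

Drop 1: J rot1 at col 1 lands with bottom-row=0; cleared 0 line(s) (total 0); column heights now [0 3 3 0 0 0], max=3
Drop 2: I rot1 at col 4 lands with bottom-row=0; cleared 0 line(s) (total 0); column heights now [0 3 3 0 4 0], max=4
Drop 3: T rot3 at col 4 lands with bottom-row=3; cleared 0 line(s) (total 0); column heights now [0 3 3 0 5 6], max=6
Drop 4: I rot1 at col 3 lands with bottom-row=0; cleared 0 line(s) (total 0); column heights now [0 3 3 4 5 6], max=6
Test piece I rot1 at col 5 (width 1): heights before test = [0 3 3 4 5 6]; fits = False

Answer: no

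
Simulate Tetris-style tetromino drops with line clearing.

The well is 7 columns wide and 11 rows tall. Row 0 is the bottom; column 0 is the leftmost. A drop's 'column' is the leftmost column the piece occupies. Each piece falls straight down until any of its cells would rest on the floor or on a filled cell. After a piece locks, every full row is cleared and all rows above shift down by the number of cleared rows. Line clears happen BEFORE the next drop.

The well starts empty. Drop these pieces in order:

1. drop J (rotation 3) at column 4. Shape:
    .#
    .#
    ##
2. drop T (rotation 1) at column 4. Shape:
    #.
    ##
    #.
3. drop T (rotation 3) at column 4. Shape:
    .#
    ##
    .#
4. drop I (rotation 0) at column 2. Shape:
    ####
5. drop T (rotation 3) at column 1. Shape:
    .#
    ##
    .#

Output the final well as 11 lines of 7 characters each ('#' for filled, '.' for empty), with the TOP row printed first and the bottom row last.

Drop 1: J rot3 at col 4 lands with bottom-row=0; cleared 0 line(s) (total 0); column heights now [0 0 0 0 1 3 0], max=3
Drop 2: T rot1 at col 4 lands with bottom-row=2; cleared 0 line(s) (total 0); column heights now [0 0 0 0 5 4 0], max=5
Drop 3: T rot3 at col 4 lands with bottom-row=4; cleared 0 line(s) (total 0); column heights now [0 0 0 0 6 7 0], max=7
Drop 4: I rot0 at col 2 lands with bottom-row=7; cleared 0 line(s) (total 0); column heights now [0 0 8 8 8 8 0], max=8
Drop 5: T rot3 at col 1 lands with bottom-row=8; cleared 0 line(s) (total 0); column heights now [0 10 11 8 8 8 0], max=11

Answer: ..#....
.##....
..#....
..####.
.....#.
....##.
....##.
....##.
....##.
.....#.
....##.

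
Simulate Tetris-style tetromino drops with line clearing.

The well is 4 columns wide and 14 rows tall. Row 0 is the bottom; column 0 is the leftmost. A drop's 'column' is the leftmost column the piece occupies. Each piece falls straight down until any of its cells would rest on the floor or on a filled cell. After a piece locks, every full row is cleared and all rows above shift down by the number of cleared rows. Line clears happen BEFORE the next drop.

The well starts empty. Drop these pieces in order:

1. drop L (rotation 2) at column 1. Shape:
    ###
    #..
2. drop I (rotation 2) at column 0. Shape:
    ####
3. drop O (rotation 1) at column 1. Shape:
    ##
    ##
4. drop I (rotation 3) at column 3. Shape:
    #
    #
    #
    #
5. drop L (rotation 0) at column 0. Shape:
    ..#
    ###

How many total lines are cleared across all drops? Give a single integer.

Answer: 2

Derivation:
Drop 1: L rot2 at col 1 lands with bottom-row=0; cleared 0 line(s) (total 0); column heights now [0 2 2 2], max=2
Drop 2: I rot2 at col 0 lands with bottom-row=2; cleared 1 line(s) (total 1); column heights now [0 2 2 2], max=2
Drop 3: O rot1 at col 1 lands with bottom-row=2; cleared 0 line(s) (total 1); column heights now [0 4 4 2], max=4
Drop 4: I rot3 at col 3 lands with bottom-row=2; cleared 0 line(s) (total 1); column heights now [0 4 4 6], max=6
Drop 5: L rot0 at col 0 lands with bottom-row=4; cleared 1 line(s) (total 2); column heights now [0 4 5 5], max=5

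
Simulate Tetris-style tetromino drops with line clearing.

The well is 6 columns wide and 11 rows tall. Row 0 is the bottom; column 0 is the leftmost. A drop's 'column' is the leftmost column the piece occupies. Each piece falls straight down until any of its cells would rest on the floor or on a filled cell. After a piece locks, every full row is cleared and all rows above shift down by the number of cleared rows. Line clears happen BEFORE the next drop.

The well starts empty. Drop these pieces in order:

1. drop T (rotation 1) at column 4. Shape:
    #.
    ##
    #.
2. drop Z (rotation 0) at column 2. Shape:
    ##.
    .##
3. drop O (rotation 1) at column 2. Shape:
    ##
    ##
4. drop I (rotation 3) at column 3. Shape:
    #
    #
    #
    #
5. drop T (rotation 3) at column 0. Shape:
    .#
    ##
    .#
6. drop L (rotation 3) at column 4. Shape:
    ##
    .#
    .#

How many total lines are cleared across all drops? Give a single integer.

Answer: 0

Derivation:
Drop 1: T rot1 at col 4 lands with bottom-row=0; cleared 0 line(s) (total 0); column heights now [0 0 0 0 3 2], max=3
Drop 2: Z rot0 at col 2 lands with bottom-row=3; cleared 0 line(s) (total 0); column heights now [0 0 5 5 4 2], max=5
Drop 3: O rot1 at col 2 lands with bottom-row=5; cleared 0 line(s) (total 0); column heights now [0 0 7 7 4 2], max=7
Drop 4: I rot3 at col 3 lands with bottom-row=7; cleared 0 line(s) (total 0); column heights now [0 0 7 11 4 2], max=11
Drop 5: T rot3 at col 0 lands with bottom-row=0; cleared 0 line(s) (total 0); column heights now [2 3 7 11 4 2], max=11
Drop 6: L rot3 at col 4 lands with bottom-row=2; cleared 0 line(s) (total 0); column heights now [2 3 7 11 5 5], max=11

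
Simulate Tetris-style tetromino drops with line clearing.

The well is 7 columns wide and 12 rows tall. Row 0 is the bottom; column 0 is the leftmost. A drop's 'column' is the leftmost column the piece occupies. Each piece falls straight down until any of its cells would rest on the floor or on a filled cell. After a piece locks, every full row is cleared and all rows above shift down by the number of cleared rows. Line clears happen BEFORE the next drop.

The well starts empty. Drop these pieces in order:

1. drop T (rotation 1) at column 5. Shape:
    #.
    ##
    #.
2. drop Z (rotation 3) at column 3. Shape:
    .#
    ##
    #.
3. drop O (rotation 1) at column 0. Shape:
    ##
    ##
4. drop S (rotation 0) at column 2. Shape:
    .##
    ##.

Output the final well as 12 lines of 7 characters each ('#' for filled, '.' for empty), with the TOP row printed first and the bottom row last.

Answer: .......
.......
.......
.......
.......
.......
.......
.......
...##..
..####.
##.####
##.#.#.

Derivation:
Drop 1: T rot1 at col 5 lands with bottom-row=0; cleared 0 line(s) (total 0); column heights now [0 0 0 0 0 3 2], max=3
Drop 2: Z rot3 at col 3 lands with bottom-row=0; cleared 0 line(s) (total 0); column heights now [0 0 0 2 3 3 2], max=3
Drop 3: O rot1 at col 0 lands with bottom-row=0; cleared 0 line(s) (total 0); column heights now [2 2 0 2 3 3 2], max=3
Drop 4: S rot0 at col 2 lands with bottom-row=2; cleared 0 line(s) (total 0); column heights now [2 2 3 4 4 3 2], max=4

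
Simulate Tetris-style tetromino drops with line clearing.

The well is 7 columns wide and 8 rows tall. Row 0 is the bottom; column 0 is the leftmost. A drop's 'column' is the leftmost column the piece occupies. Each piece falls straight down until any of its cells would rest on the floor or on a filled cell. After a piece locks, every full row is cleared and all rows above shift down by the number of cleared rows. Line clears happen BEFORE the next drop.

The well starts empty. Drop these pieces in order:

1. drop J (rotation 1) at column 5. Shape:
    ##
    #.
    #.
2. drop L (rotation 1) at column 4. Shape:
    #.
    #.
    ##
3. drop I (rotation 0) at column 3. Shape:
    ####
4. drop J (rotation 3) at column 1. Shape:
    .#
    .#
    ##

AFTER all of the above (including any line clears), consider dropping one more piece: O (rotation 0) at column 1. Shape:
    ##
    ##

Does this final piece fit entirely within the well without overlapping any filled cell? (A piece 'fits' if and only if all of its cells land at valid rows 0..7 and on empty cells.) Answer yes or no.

Drop 1: J rot1 at col 5 lands with bottom-row=0; cleared 0 line(s) (total 0); column heights now [0 0 0 0 0 3 3], max=3
Drop 2: L rot1 at col 4 lands with bottom-row=3; cleared 0 line(s) (total 0); column heights now [0 0 0 0 6 4 3], max=6
Drop 3: I rot0 at col 3 lands with bottom-row=6; cleared 0 line(s) (total 0); column heights now [0 0 0 7 7 7 7], max=7
Drop 4: J rot3 at col 1 lands with bottom-row=0; cleared 0 line(s) (total 0); column heights now [0 1 3 7 7 7 7], max=7
Test piece O rot0 at col 1 (width 2): heights before test = [0 1 3 7 7 7 7]; fits = True

Answer: yes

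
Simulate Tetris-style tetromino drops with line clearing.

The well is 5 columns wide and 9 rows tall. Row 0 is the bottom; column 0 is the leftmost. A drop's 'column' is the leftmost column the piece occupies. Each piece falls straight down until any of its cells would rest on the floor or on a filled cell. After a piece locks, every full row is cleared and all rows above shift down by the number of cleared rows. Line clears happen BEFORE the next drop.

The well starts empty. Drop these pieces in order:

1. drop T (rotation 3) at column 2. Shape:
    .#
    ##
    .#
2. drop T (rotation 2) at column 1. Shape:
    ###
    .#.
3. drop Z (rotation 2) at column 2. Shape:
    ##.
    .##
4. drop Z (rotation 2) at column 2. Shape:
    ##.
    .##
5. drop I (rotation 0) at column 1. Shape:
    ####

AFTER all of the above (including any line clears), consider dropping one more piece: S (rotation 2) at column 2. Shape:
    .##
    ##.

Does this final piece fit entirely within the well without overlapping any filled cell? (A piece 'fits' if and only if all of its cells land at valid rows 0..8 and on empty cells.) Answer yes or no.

Drop 1: T rot3 at col 2 lands with bottom-row=0; cleared 0 line(s) (total 0); column heights now [0 0 2 3 0], max=3
Drop 2: T rot2 at col 1 lands with bottom-row=2; cleared 0 line(s) (total 0); column heights now [0 4 4 4 0], max=4
Drop 3: Z rot2 at col 2 lands with bottom-row=4; cleared 0 line(s) (total 0); column heights now [0 4 6 6 5], max=6
Drop 4: Z rot2 at col 2 lands with bottom-row=6; cleared 0 line(s) (total 0); column heights now [0 4 8 8 7], max=8
Drop 5: I rot0 at col 1 lands with bottom-row=8; cleared 0 line(s) (total 0); column heights now [0 9 9 9 9], max=9
Test piece S rot2 at col 2 (width 3): heights before test = [0 9 9 9 9]; fits = False

Answer: no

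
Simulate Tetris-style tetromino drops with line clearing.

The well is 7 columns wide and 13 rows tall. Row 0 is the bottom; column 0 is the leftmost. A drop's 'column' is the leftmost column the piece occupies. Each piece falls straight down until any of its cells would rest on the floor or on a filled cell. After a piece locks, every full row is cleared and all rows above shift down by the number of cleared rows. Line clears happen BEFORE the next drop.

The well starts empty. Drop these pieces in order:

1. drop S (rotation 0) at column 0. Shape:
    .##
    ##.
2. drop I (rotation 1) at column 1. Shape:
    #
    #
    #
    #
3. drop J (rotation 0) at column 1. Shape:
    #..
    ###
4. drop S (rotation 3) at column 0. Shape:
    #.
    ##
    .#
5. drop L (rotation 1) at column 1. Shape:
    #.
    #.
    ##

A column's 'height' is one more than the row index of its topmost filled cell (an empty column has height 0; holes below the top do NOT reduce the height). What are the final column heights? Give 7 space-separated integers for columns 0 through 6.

Answer: 11 13 11 7 0 0 0

Derivation:
Drop 1: S rot0 at col 0 lands with bottom-row=0; cleared 0 line(s) (total 0); column heights now [1 2 2 0 0 0 0], max=2
Drop 2: I rot1 at col 1 lands with bottom-row=2; cleared 0 line(s) (total 0); column heights now [1 6 2 0 0 0 0], max=6
Drop 3: J rot0 at col 1 lands with bottom-row=6; cleared 0 line(s) (total 0); column heights now [1 8 7 7 0 0 0], max=8
Drop 4: S rot3 at col 0 lands with bottom-row=8; cleared 0 line(s) (total 0); column heights now [11 10 7 7 0 0 0], max=11
Drop 5: L rot1 at col 1 lands with bottom-row=10; cleared 0 line(s) (total 0); column heights now [11 13 11 7 0 0 0], max=13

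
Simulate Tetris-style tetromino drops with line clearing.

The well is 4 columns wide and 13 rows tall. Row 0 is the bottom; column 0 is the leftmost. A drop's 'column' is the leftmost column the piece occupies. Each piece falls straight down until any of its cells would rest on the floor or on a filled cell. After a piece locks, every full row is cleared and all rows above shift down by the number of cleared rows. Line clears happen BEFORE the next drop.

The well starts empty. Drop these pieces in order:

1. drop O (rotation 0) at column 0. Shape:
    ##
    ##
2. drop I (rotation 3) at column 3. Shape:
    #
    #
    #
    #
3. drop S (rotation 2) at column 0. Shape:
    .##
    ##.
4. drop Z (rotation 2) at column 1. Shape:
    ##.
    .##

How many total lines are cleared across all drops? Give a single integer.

Answer: 0

Derivation:
Drop 1: O rot0 at col 0 lands with bottom-row=0; cleared 0 line(s) (total 0); column heights now [2 2 0 0], max=2
Drop 2: I rot3 at col 3 lands with bottom-row=0; cleared 0 line(s) (total 0); column heights now [2 2 0 4], max=4
Drop 3: S rot2 at col 0 lands with bottom-row=2; cleared 0 line(s) (total 0); column heights now [3 4 4 4], max=4
Drop 4: Z rot2 at col 1 lands with bottom-row=4; cleared 0 line(s) (total 0); column heights now [3 6 6 5], max=6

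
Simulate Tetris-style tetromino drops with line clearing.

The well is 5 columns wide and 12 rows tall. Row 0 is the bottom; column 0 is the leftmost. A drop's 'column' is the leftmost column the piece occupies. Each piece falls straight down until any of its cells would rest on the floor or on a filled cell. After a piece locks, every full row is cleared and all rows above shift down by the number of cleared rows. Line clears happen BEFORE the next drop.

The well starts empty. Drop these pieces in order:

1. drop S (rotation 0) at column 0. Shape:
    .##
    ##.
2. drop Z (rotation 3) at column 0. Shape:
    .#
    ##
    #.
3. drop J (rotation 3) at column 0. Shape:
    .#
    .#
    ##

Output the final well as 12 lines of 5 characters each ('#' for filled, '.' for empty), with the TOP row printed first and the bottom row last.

Drop 1: S rot0 at col 0 lands with bottom-row=0; cleared 0 line(s) (total 0); column heights now [1 2 2 0 0], max=2
Drop 2: Z rot3 at col 0 lands with bottom-row=1; cleared 0 line(s) (total 0); column heights now [3 4 2 0 0], max=4
Drop 3: J rot3 at col 0 lands with bottom-row=4; cleared 0 line(s) (total 0); column heights now [5 7 2 0 0], max=7

Answer: .....
.....
.....
.....
.....
.#...
.#...
##...
.#...
##...
###..
##...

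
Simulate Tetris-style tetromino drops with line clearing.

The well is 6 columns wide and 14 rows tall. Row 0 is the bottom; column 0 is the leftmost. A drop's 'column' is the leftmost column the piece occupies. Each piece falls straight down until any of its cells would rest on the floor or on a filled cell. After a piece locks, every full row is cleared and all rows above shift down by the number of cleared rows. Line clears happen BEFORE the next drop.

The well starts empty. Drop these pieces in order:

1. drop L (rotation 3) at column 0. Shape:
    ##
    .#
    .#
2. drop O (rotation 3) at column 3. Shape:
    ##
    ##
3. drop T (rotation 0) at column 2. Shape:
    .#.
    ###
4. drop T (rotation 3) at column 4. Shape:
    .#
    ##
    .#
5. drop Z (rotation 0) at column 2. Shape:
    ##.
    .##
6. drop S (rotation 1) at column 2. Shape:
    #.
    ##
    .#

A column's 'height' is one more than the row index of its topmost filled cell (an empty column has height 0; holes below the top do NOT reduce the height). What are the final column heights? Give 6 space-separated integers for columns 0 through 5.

Answer: 0 2 8 7 4 4

Derivation:
Drop 1: L rot3 at col 0 lands with bottom-row=0; cleared 0 line(s) (total 0); column heights now [3 3 0 0 0 0], max=3
Drop 2: O rot3 at col 3 lands with bottom-row=0; cleared 0 line(s) (total 0); column heights now [3 3 0 2 2 0], max=3
Drop 3: T rot0 at col 2 lands with bottom-row=2; cleared 0 line(s) (total 0); column heights now [3 3 3 4 3 0], max=4
Drop 4: T rot3 at col 4 lands with bottom-row=2; cleared 1 line(s) (total 1); column heights now [0 2 0 3 3 4], max=4
Drop 5: Z rot0 at col 2 lands with bottom-row=3; cleared 0 line(s) (total 1); column heights now [0 2 5 5 4 4], max=5
Drop 6: S rot1 at col 2 lands with bottom-row=5; cleared 0 line(s) (total 1); column heights now [0 2 8 7 4 4], max=8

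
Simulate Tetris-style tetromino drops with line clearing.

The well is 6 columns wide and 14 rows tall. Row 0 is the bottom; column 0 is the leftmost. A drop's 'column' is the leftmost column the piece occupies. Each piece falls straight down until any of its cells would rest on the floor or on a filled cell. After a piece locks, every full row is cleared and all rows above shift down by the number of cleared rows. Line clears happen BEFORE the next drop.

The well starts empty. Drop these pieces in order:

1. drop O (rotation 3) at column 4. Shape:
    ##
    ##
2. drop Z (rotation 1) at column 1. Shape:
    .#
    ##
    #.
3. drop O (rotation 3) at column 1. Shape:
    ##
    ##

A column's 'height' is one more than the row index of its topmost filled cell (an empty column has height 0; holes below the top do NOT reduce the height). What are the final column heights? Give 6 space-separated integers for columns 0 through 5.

Drop 1: O rot3 at col 4 lands with bottom-row=0; cleared 0 line(s) (total 0); column heights now [0 0 0 0 2 2], max=2
Drop 2: Z rot1 at col 1 lands with bottom-row=0; cleared 0 line(s) (total 0); column heights now [0 2 3 0 2 2], max=3
Drop 3: O rot3 at col 1 lands with bottom-row=3; cleared 0 line(s) (total 0); column heights now [0 5 5 0 2 2], max=5

Answer: 0 5 5 0 2 2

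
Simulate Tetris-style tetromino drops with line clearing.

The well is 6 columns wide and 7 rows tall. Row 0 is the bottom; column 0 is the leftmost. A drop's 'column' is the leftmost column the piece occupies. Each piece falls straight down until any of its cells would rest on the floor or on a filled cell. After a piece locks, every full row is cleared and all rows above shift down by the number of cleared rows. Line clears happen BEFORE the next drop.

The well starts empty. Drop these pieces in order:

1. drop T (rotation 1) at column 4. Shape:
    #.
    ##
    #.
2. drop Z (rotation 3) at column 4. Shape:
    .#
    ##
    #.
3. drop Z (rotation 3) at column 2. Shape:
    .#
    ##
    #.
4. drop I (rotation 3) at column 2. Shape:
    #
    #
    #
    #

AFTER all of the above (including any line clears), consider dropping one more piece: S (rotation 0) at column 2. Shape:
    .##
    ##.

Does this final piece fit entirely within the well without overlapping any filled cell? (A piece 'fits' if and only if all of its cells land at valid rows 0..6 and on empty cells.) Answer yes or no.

Drop 1: T rot1 at col 4 lands with bottom-row=0; cleared 0 line(s) (total 0); column heights now [0 0 0 0 3 2], max=3
Drop 2: Z rot3 at col 4 lands with bottom-row=3; cleared 0 line(s) (total 0); column heights now [0 0 0 0 5 6], max=6
Drop 3: Z rot3 at col 2 lands with bottom-row=0; cleared 0 line(s) (total 0); column heights now [0 0 2 3 5 6], max=6
Drop 4: I rot3 at col 2 lands with bottom-row=2; cleared 0 line(s) (total 0); column heights now [0 0 6 3 5 6], max=6
Test piece S rot0 at col 2 (width 3): heights before test = [0 0 6 3 5 6]; fits = False

Answer: no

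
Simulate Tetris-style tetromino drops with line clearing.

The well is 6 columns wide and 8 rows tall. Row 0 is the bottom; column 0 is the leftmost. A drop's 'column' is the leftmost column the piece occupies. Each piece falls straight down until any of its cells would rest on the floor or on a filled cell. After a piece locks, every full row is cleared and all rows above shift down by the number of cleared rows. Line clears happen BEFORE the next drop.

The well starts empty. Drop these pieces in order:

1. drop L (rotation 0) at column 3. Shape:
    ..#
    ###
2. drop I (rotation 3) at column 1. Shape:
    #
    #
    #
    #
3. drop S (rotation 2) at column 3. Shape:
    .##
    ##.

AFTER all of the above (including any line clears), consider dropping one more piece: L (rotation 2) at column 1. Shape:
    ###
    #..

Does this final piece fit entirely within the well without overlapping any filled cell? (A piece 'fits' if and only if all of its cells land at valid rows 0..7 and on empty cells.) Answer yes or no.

Drop 1: L rot0 at col 3 lands with bottom-row=0; cleared 0 line(s) (total 0); column heights now [0 0 0 1 1 2], max=2
Drop 2: I rot3 at col 1 lands with bottom-row=0; cleared 0 line(s) (total 0); column heights now [0 4 0 1 1 2], max=4
Drop 3: S rot2 at col 3 lands with bottom-row=1; cleared 0 line(s) (total 0); column heights now [0 4 0 2 3 3], max=4
Test piece L rot2 at col 1 (width 3): heights before test = [0 4 0 2 3 3]; fits = True

Answer: yes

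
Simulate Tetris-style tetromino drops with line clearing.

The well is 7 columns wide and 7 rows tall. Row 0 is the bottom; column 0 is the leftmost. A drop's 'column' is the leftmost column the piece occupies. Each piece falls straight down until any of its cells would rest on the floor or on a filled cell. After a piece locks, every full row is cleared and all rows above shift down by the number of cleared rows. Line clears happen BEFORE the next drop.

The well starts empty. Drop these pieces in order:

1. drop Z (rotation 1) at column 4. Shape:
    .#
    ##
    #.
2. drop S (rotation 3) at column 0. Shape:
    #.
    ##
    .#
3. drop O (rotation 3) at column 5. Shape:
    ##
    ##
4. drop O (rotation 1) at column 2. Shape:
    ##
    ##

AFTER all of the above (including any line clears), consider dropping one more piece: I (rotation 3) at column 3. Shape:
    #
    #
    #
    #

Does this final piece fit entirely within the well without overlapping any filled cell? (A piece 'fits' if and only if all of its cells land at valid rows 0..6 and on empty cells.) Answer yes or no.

Answer: yes

Derivation:
Drop 1: Z rot1 at col 4 lands with bottom-row=0; cleared 0 line(s) (total 0); column heights now [0 0 0 0 2 3 0], max=3
Drop 2: S rot3 at col 0 lands with bottom-row=0; cleared 0 line(s) (total 0); column heights now [3 2 0 0 2 3 0], max=3
Drop 3: O rot3 at col 5 lands with bottom-row=3; cleared 0 line(s) (total 0); column heights now [3 2 0 0 2 5 5], max=5
Drop 4: O rot1 at col 2 lands with bottom-row=0; cleared 0 line(s) (total 0); column heights now [3 2 2 2 2 5 5], max=5
Test piece I rot3 at col 3 (width 1): heights before test = [3 2 2 2 2 5 5]; fits = True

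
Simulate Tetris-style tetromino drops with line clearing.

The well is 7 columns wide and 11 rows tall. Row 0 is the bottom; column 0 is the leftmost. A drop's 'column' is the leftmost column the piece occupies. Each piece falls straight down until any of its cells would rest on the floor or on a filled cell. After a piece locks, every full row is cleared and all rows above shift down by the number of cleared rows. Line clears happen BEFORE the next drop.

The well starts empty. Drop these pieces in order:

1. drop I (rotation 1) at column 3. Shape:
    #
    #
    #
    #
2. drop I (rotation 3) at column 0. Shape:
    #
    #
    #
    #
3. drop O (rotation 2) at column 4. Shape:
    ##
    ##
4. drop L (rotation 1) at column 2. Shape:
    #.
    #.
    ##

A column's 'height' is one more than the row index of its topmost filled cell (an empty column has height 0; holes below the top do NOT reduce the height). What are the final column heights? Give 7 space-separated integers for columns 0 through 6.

Drop 1: I rot1 at col 3 lands with bottom-row=0; cleared 0 line(s) (total 0); column heights now [0 0 0 4 0 0 0], max=4
Drop 2: I rot3 at col 0 lands with bottom-row=0; cleared 0 line(s) (total 0); column heights now [4 0 0 4 0 0 0], max=4
Drop 3: O rot2 at col 4 lands with bottom-row=0; cleared 0 line(s) (total 0); column heights now [4 0 0 4 2 2 0], max=4
Drop 4: L rot1 at col 2 lands with bottom-row=4; cleared 0 line(s) (total 0); column heights now [4 0 7 5 2 2 0], max=7

Answer: 4 0 7 5 2 2 0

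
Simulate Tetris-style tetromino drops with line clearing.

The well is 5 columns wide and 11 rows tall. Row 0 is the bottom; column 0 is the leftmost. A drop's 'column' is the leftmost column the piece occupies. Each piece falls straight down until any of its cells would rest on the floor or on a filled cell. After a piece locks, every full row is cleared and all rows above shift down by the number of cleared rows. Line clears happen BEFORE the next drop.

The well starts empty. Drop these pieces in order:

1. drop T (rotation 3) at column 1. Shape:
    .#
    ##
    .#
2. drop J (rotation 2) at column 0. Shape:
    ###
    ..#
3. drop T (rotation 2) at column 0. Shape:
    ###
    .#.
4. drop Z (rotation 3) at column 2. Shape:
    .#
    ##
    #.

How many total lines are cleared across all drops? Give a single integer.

Answer: 0

Derivation:
Drop 1: T rot3 at col 1 lands with bottom-row=0; cleared 0 line(s) (total 0); column heights now [0 2 3 0 0], max=3
Drop 2: J rot2 at col 0 lands with bottom-row=3; cleared 0 line(s) (total 0); column heights now [5 5 5 0 0], max=5
Drop 3: T rot2 at col 0 lands with bottom-row=5; cleared 0 line(s) (total 0); column heights now [7 7 7 0 0], max=7
Drop 4: Z rot3 at col 2 lands with bottom-row=7; cleared 0 line(s) (total 0); column heights now [7 7 9 10 0], max=10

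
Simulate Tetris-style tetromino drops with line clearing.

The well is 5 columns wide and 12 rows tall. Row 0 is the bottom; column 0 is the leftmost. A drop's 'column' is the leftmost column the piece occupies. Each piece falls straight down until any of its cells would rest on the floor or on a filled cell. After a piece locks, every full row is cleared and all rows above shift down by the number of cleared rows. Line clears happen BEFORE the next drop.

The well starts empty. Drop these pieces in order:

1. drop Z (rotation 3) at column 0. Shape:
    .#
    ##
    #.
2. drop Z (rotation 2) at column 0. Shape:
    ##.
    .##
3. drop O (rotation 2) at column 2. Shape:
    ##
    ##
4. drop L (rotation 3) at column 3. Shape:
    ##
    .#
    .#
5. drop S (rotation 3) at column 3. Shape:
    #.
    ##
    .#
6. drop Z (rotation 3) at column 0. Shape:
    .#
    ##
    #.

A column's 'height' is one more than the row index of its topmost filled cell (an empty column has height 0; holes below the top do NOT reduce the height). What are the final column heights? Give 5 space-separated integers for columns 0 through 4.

Answer: 4 5 4 8 7

Derivation:
Drop 1: Z rot3 at col 0 lands with bottom-row=0; cleared 0 line(s) (total 0); column heights now [2 3 0 0 0], max=3
Drop 2: Z rot2 at col 0 lands with bottom-row=3; cleared 0 line(s) (total 0); column heights now [5 5 4 0 0], max=5
Drop 3: O rot2 at col 2 lands with bottom-row=4; cleared 0 line(s) (total 0); column heights now [5 5 6 6 0], max=6
Drop 4: L rot3 at col 3 lands with bottom-row=4; cleared 1 line(s) (total 1); column heights now [2 4 5 6 6], max=6
Drop 5: S rot3 at col 3 lands with bottom-row=6; cleared 0 line(s) (total 1); column heights now [2 4 5 9 8], max=9
Drop 6: Z rot3 at col 0 lands with bottom-row=3; cleared 1 line(s) (total 2); column heights now [4 5 4 8 7], max=8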